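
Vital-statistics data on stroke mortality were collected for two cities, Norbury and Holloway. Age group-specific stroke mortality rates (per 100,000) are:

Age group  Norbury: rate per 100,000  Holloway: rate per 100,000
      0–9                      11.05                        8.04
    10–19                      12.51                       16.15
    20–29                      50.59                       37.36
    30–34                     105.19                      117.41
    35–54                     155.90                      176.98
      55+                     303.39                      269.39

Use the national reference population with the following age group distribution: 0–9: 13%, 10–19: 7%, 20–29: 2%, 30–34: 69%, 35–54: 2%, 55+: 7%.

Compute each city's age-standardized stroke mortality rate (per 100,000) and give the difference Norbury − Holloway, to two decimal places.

Standard weights: 0.13, 0.07, 0.02, 0.69, 0.02, 0.07.
Norbury: 0.1300×11.05 + 0.0700×12.51 + 0.0200×50.59 + 0.6900×105.19 + 0.0200×155.90 + 0.0700×303.39 = 100.2604 per 100,000.
Holloway: 0.1300×8.04 + 0.0700×16.15 + 0.0200×37.36 + 0.6900×117.41 + 0.0200×176.98 + 0.0700×269.39 = 106.3327 per 100,000.
Difference = 100.2604 − 106.3327 = -6.0723.

-6.07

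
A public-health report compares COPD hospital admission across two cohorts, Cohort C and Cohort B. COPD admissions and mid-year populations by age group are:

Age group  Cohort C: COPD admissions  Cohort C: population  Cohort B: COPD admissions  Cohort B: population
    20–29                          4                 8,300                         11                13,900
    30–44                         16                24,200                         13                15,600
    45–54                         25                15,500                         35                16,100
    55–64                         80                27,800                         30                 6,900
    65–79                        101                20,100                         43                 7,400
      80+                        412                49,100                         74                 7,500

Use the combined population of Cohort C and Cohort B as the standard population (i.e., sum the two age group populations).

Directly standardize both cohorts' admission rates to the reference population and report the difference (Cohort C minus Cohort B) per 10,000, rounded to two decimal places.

-8.83

Age-specific rates per 10,000 for Cohort C: 4.82, 6.61, 16.13, 28.78, 50.25, 83.91.
For Cohort B: 7.91, 8.33, 21.74, 43.48, 58.11, 98.67.
Combined standard total = 212,400; weights = 0.1045, 0.1874, 0.1488, 0.1634, 0.1295, 0.2665.
Cohort C: 0.1045×4.82 + 0.1874×6.61 + 0.1488×16.13 + 0.1634×28.78 + 0.1295×50.25 + 0.2665×83.91 = 37.7097 per 10,000.
Cohort B: 0.1045×7.91 + 0.1874×8.33 + 0.1488×21.74 + 0.1634×43.48 + 0.1295×58.11 + 0.2665×98.67 = 46.5419 per 10,000.
Difference = 37.7097 − 46.5419 = -8.8323.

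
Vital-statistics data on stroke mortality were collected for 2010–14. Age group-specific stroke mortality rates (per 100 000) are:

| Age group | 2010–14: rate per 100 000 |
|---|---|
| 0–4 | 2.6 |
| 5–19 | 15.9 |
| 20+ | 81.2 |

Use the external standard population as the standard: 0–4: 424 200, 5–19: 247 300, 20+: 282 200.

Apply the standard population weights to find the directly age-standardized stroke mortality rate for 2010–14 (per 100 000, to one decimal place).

Standard total = 953 700; weights = 0.4448, 0.2593, 0.2959.
Standardized rate: 0.4448×2.6 + 0.2593×15.9 + 0.2959×81.2 = 29.3065 per 100 000.

29.3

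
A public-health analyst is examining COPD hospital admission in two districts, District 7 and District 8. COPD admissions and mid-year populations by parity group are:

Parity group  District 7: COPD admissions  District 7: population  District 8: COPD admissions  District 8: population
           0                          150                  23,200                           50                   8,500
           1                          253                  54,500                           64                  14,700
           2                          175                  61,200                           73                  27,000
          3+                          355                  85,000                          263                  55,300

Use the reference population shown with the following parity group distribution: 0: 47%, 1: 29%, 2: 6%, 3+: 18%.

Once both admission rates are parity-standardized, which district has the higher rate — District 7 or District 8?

District 7

Parity-specific rates per 10,000 for District 7: 64.66, 46.42, 28.59, 41.76.
For District 8: 58.82, 43.54, 27.04, 47.56.
Standard weights: 0.47, 0.29, 0.06, 0.18.
District 7: 0.4700×64.66 + 0.2900×46.42 + 0.0600×28.59 + 0.1800×41.76 = 53.0836 per 10,000.
District 8: 0.4700×58.82 + 0.2900×43.54 + 0.0600×27.04 + 0.1800×47.56 = 50.4557 per 10,000.
The crude rates (41.67 vs 42.65) would put District 8 higher, but that reflects its parity composition; once standardized to a common parity structure, District 7 has the higher underlying rate.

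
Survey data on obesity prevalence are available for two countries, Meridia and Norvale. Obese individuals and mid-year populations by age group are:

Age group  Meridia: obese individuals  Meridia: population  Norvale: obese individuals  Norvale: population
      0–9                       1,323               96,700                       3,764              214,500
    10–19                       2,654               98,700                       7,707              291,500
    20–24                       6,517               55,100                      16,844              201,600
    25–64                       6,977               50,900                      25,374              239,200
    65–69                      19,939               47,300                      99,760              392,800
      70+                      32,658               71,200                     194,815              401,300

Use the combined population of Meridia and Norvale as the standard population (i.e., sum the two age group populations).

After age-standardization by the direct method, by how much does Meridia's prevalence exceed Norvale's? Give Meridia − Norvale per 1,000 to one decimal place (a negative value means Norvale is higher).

36.1

Age-specific rates per 1,000 for Meridia: 13.681, 26.890, 118.276, 137.073, 421.543, 458.680.
For Norvale: 17.548, 26.439, 83.552, 106.079, 253.971, 485.460.
Combined standard total = 2,160,800; weights = 0.1440, 0.1806, 0.1188, 0.1343, 0.2037, 0.2187.
Meridia: 0.1440×13.681 + 0.1806×26.890 + 0.1188×118.276 + 0.1343×137.073 + 0.2037×421.543 + 0.2187×458.680 = 225.4367 per 1,000.
Norvale: 0.1440×17.548 + 0.1806×26.439 + 0.1188×83.552 + 0.1343×106.079 + 0.2037×253.971 + 0.2187×485.460 = 189.3517 per 1,000.
Difference = 225.4367 − 189.3517 = 36.0850.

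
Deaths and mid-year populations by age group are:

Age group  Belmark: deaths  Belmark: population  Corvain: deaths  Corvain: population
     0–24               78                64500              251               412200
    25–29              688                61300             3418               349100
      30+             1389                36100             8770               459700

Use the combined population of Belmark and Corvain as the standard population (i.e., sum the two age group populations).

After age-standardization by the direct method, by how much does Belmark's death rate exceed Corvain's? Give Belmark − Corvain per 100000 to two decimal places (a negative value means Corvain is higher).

Age-specific rates per 100000 for Belmark: 120.93, 1122.35, 3847.65.
For Corvain: 60.89, 979.09, 1907.77.
Combined standard total = 1382900; weights = 0.3447, 0.2968, 0.3585.
Belmark: 0.3447×120.93 + 0.2968×1122.35 + 0.3585×3847.65 = 1754.2282 per 100000.
Corvain: 0.3447×60.89 + 0.2968×979.09 + 0.3585×1907.77 = 995.5283 per 100000.
Difference = 1754.2282 − 995.5283 = 758.6999.

758.70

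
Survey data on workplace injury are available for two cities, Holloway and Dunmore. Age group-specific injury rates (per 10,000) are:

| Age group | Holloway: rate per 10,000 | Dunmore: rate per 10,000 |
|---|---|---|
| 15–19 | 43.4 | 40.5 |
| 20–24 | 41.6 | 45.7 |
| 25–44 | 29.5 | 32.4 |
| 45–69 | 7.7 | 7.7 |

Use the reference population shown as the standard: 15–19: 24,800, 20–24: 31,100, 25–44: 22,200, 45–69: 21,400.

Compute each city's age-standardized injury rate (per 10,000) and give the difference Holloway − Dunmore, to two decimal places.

Standard total = 99,500; weights = 0.2492, 0.3126, 0.2231, 0.2151.
Holloway: 0.2492×43.4 + 0.3126×41.6 + 0.2231×29.5 + 0.2151×7.7 = 32.0579 per 10,000.
Dunmore: 0.2492×40.5 + 0.3126×45.7 + 0.2231×32.4 + 0.2151×7.7 = 33.2636 per 10,000.
Difference = 32.0579 − 33.2636 = -1.2057.

-1.21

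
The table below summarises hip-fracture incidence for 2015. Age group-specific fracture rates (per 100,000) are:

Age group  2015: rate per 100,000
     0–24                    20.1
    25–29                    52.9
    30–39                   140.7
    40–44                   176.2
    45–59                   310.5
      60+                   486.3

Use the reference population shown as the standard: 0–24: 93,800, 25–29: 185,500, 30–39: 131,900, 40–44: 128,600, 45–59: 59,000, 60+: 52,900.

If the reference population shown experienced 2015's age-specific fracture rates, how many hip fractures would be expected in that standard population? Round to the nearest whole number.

970

Expected hip fractures = Σ (standard pop × age-specific rate ÷ 100,000)
= 93,800×20.1/100,000 + 185,500×52.9/100,000 + 131,900×140.7/100,000 + 128,600×176.2/100,000 + 59,000×310.5/100,000 + 52,900×486.3/100,000
= 18.85 + 98.13 + 185.58 + 226.59 + 183.19 + 257.25 = 969.61.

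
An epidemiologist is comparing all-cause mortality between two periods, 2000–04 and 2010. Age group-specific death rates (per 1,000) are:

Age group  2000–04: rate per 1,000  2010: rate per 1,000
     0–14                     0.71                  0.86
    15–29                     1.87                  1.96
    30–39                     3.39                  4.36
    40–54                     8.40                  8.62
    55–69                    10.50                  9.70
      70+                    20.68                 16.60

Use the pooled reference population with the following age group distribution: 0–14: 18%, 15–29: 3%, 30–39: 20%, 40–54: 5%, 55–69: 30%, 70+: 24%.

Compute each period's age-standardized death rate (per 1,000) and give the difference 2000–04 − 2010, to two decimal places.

Standard weights: 0.18, 0.03, 0.20, 0.05, 0.30, 0.24.
2000–04: 0.1800×0.71 + 0.0300×1.87 + 0.2000×3.39 + 0.0500×8.40 + 0.3000×10.50 + 0.2400×20.68 = 9.3951 per 1,000.
2010: 0.1800×0.86 + 0.0300×1.96 + 0.2000×4.36 + 0.0500×8.62 + 0.3000×9.70 + 0.2400×16.60 = 8.4106 per 1,000.
Difference = 9.3951 − 8.4106 = 0.9845.

0.98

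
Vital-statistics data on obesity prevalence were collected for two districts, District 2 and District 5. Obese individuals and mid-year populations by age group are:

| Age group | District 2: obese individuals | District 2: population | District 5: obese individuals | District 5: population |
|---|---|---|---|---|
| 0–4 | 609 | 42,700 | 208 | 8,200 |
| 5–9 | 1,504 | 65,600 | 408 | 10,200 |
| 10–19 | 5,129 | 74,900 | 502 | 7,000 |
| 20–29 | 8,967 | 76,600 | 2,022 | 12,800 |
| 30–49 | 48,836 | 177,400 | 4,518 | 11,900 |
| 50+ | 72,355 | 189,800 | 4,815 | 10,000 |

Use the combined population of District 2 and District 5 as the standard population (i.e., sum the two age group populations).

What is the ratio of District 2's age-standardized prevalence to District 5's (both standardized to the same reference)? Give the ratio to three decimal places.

0.763

Age-specific rates per 1,000 for District 2: 14.262, 22.927, 68.478, 117.063, 275.287, 381.217.
For District 5: 25.366, 40.000, 71.714, 157.969, 379.664, 481.500.
Combined standard total = 687,100; weights = 0.0741, 0.1103, 0.1192, 0.1301, 0.2755, 0.2908.
District 2: 0.0741×14.262 + 0.1103×22.927 + 0.1192×68.478 + 0.1301×117.063 + 0.2755×275.287 + 0.2908×381.217 = 213.6758 per 1,000.
District 5: 0.0741×25.366 + 0.1103×40.000 + 0.1192×71.714 + 0.1301×157.969 + 0.2755×379.664 + 0.2908×481.500 = 280.0073 per 1,000.
Ratio = 213.6758 ÷ 280.0073 = 0.76311.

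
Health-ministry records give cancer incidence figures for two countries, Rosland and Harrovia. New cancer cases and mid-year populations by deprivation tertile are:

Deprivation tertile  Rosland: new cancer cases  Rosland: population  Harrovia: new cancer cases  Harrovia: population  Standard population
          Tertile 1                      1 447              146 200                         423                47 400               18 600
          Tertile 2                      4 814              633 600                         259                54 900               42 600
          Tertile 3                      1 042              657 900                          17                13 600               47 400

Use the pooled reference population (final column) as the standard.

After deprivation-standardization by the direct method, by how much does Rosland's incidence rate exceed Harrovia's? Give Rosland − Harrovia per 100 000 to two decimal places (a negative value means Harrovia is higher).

144.22

Deprivation-specific rates per 100 000 for Rosland: 989.74, 759.79, 158.38.
For Harrovia: 892.41, 471.77, 125.00.
Standard total = 108 600; weights = 0.1713, 0.3923, 0.4365.
Rosland: 0.1713×989.74 + 0.3923×759.79 + 0.4365×158.38 = 536.6792 per 100 000.
Harrovia: 0.1713×892.41 + 0.3923×471.77 + 0.4365×125.00 = 392.4586 per 100 000.
Difference = 536.6792 − 392.4586 = 144.2206.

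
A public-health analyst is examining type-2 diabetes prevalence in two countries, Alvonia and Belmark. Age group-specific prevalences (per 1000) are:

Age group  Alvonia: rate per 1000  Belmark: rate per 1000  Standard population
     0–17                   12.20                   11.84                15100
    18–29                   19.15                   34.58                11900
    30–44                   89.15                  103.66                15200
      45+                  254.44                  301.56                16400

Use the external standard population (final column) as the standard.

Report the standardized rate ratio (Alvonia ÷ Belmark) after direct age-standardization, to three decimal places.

0.835

Standard total = 58600; weights = 0.2577, 0.2031, 0.2594, 0.2799.
Alvonia: 0.2577×12.20 + 0.2031×19.15 + 0.2594×89.15 + 0.2799×254.44 = 101.3652 per 1000.
Belmark: 0.2577×11.84 + 0.2031×34.58 + 0.2594×103.66 + 0.2799×301.56 = 121.3567 per 1000.
Ratio = 101.3652 ÷ 121.3567 = 0.83527.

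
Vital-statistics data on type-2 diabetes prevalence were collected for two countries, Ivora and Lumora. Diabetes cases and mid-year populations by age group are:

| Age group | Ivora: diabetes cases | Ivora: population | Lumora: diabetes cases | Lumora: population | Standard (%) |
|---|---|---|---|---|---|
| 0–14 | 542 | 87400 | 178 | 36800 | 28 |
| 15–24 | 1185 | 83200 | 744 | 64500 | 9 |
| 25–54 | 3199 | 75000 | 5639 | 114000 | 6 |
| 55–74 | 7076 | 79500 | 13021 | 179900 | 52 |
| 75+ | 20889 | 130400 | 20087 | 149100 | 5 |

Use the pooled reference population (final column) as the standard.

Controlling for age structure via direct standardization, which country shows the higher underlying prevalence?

Ivora

Age-specific rates per 1000 for Ivora: 6.201, 14.243, 42.653, 89.006, 160.192.
For Lumora: 4.837, 11.535, 49.465, 72.379, 134.722.
Standard weights: 0.28, 0.09, 0.06, 0.52, 0.05.
Ivora: 0.2800×6.201 + 0.0900×14.243 + 0.0600×42.653 + 0.5200×89.006 + 0.0500×160.192 = 59.8703 per 1000.
Lumora: 0.2800×4.837 + 0.0900×11.535 + 0.0600×49.465 + 0.5200×72.379 + 0.0500×134.722 = 49.7336 per 1000.
The crude rates (72.21 vs 72.88) would put Lumora higher, but that reflects its age composition; once standardized to a common age structure, Ivora has the higher underlying rate.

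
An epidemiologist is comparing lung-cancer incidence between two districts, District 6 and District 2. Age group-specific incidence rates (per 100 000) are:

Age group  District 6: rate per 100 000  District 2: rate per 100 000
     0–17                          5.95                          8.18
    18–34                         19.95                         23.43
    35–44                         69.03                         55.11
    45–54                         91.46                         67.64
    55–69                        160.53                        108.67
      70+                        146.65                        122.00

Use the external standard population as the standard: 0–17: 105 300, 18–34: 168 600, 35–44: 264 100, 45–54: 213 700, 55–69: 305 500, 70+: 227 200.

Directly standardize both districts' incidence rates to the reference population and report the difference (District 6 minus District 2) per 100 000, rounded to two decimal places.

Standard total = 1 284 400; weights = 0.0820, 0.1313, 0.2056, 0.1664, 0.2379, 0.1769.
District 6: 0.0820×5.95 + 0.1313×19.95 + 0.2056×69.03 + 0.1664×91.46 + 0.2379×160.53 + 0.1769×146.65 = 96.6418 per 100 000.
District 2: 0.0820×8.18 + 0.1313×23.43 + 0.2056×55.11 + 0.1664×67.64 + 0.2379×108.67 + 0.1769×122.00 = 73.7605 per 100 000.
Difference = 96.6418 − 73.7605 = 22.8813.

22.88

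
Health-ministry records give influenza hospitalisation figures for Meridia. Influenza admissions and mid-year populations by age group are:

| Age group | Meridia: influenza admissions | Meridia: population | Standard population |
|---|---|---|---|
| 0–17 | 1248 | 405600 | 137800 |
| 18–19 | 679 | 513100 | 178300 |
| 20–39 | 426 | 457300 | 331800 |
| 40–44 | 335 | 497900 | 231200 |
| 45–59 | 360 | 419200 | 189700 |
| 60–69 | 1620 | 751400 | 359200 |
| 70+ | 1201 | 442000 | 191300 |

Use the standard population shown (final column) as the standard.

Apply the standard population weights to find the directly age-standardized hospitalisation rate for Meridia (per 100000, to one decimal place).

Age-specific rates per 100000 for Meridia: 307.69, 132.33, 93.16, 67.28, 85.88, 215.60, 271.72.
Standard total = 1619300; weights = 0.0851, 0.1101, 0.2049, 0.1428, 0.1171, 0.2218, 0.1181.
Standardized rate: 0.0851×307.69 + 0.1101×132.33 + 0.2049×93.16 + 0.1428×67.28 + 0.1171×85.88 + 0.2218×215.60 + 0.1181×271.72 = 159.4351 per 100000.

159.4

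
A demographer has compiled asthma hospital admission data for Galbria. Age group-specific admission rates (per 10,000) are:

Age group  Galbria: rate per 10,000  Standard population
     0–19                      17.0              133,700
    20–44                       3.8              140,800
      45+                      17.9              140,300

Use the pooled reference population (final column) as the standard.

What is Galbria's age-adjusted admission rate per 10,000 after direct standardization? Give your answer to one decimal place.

12.8

Standard total = 414,800; weights = 0.3223, 0.3394, 0.3382.
Standardized rate: 0.3223×17.0 + 0.3394×3.8 + 0.3382×17.9 = 12.8238 per 10,000.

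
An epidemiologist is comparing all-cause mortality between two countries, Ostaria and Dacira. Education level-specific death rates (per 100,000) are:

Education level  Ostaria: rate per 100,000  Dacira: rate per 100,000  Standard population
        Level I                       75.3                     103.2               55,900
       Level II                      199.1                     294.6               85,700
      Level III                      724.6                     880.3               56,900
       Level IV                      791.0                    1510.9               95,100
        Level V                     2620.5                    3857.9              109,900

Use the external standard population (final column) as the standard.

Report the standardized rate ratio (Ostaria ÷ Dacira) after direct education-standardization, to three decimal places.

0.656

Standard total = 403,500; weights = 0.1385, 0.2124, 0.1410, 0.2357, 0.2724.
Ostaria: 0.1385×75.3 + 0.2124×199.1 + 0.1410×724.6 + 0.2357×791.0 + 0.2724×2620.5 = 1055.0655 per 100,000.
Dacira: 0.1385×103.2 + 0.2124×294.6 + 0.1410×880.3 + 0.2357×1510.9 + 0.2724×3857.9 = 1607.8686 per 100,000.
Ratio = 1055.0655 ÷ 1607.8686 = 0.65619.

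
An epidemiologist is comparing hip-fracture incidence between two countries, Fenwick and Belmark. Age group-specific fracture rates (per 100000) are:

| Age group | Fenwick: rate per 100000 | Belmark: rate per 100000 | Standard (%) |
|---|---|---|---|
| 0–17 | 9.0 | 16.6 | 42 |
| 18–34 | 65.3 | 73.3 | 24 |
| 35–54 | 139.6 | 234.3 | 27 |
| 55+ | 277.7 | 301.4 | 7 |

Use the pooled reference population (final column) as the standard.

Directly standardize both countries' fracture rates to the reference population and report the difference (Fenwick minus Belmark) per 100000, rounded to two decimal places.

-32.34

Standard weights: 0.42, 0.24, 0.27, 0.07.
Fenwick: 0.4200×9.0 + 0.2400×65.3 + 0.2700×139.6 + 0.0700×277.7 = 76.5830 per 100000.
Belmark: 0.4200×16.6 + 0.2400×73.3 + 0.2700×234.3 + 0.0700×301.4 = 108.9230 per 100000.
Difference = 76.5830 − 108.9230 = -32.3400.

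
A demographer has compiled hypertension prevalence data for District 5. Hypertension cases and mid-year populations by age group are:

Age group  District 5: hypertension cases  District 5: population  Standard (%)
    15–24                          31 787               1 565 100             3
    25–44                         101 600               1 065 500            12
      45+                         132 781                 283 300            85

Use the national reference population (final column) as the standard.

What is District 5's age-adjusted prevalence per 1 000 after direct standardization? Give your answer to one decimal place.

Age-specific rates per 1 000 for District 5: 20.310, 95.354, 468.694.
Standard weights: 0.03, 0.12, 0.85.
Standardized rate: 0.0300×20.310 + 0.1200×95.354 + 0.8500×468.694 = 410.4417 per 1 000.

410.4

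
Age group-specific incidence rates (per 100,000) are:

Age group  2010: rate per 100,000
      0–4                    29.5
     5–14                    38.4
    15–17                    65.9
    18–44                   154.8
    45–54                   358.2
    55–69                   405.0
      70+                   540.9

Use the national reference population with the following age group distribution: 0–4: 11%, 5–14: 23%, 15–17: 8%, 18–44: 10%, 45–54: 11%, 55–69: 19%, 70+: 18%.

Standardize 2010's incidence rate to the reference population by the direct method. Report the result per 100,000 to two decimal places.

Standard weights: 0.11, 0.23, 0.08, 0.10, 0.11, 0.19, 0.18.
Standardized rate: 0.1100×29.5 + 0.2300×38.4 + 0.0800×65.9 + 0.1000×154.8 + 0.1100×358.2 + 0.1900×405.0 + 0.1800×540.9 = 246.5430 per 100,000.

246.54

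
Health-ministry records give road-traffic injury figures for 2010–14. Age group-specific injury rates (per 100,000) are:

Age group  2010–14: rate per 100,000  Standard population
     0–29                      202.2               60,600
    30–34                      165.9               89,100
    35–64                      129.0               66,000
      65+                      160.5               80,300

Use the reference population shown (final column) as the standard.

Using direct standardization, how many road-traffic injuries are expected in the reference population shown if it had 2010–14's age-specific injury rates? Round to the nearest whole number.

484

Expected road-traffic injuries = Σ (standard pop × age-specific rate ÷ 100,000)
= 60,600×202.2/100,000 + 89,100×165.9/100,000 + 66,000×129.0/100,000 + 80,300×160.5/100,000
= 122.53 + 147.82 + 85.14 + 128.88 = 484.37.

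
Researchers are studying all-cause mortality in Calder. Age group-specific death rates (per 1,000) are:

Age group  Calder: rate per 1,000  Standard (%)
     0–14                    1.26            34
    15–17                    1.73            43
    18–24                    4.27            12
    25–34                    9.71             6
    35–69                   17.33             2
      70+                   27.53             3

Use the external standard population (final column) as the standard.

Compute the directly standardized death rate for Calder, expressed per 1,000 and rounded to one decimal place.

3.4

Standard weights: 0.34, 0.43, 0.12, 0.06, 0.02, 0.03.
Standardized rate: 0.3400×1.26 + 0.4300×1.73 + 0.1200×4.27 + 0.0600×9.71 + 0.0200×17.33 + 0.0300×27.53 = 3.4398 per 1,000.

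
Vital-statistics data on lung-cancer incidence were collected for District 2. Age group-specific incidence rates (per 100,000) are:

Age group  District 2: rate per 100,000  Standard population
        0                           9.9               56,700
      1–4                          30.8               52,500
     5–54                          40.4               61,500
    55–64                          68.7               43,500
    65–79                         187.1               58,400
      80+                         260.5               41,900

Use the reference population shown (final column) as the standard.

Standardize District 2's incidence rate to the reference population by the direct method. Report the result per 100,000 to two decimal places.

Standard total = 314,500; weights = 0.1803, 0.1669, 0.1955, 0.1383, 0.1857, 0.1332.
Standardized rate: 0.1803×9.9 + 0.1669×30.8 + 0.1955×40.4 + 0.1383×68.7 + 0.1857×187.1 + 0.1332×260.5 = 93.7773 per 100,000.

93.78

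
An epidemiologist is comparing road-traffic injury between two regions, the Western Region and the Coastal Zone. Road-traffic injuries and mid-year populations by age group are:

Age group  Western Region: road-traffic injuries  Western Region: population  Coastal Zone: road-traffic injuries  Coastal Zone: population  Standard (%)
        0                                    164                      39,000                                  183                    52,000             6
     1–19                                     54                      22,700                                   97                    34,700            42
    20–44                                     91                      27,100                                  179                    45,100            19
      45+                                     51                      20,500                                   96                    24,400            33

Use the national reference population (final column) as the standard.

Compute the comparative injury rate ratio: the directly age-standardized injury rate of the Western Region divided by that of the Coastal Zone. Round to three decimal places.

Age-specific rates per 100,000 for the Western Region: 420.51, 237.89, 335.79, 248.78.
For the Coastal Zone: 351.92, 279.54, 396.90, 393.44.
Standard weights: 0.06, 0.42, 0.19, 0.33.
The Western Region: 0.0600×420.51 + 0.4200×237.89 + 0.1900×335.79 + 0.3300×248.78 = 271.0410 per 100,000.
The Coastal Zone: 0.0600×351.92 + 0.4200×279.54 + 0.1900×396.90 + 0.3300×393.44 = 343.7680 per 100,000.
Ratio = 271.0410 ÷ 343.7680 = 0.78844.

0.788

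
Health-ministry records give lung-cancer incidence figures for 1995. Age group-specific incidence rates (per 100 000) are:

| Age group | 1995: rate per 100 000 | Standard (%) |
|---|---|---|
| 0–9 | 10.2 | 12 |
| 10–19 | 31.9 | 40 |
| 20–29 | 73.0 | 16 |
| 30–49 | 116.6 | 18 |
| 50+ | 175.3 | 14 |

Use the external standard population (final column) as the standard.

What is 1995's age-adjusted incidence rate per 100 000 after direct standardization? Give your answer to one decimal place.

71.2

Standard weights: 0.12, 0.40, 0.16, 0.18, 0.14.
Standardized rate: 0.1200×10.2 + 0.4000×31.9 + 0.1600×73.0 + 0.1800×116.6 + 0.1400×175.3 = 71.1940 per 100 000.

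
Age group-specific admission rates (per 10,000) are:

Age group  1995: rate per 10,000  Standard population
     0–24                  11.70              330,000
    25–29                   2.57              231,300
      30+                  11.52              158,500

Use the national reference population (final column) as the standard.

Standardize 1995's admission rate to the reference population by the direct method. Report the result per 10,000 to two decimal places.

8.73

Standard total = 719,800; weights = 0.4585, 0.3213, 0.2202.
Standardized rate: 0.4585×11.70 + 0.3213×2.57 + 0.2202×11.52 = 8.7265 per 10,000.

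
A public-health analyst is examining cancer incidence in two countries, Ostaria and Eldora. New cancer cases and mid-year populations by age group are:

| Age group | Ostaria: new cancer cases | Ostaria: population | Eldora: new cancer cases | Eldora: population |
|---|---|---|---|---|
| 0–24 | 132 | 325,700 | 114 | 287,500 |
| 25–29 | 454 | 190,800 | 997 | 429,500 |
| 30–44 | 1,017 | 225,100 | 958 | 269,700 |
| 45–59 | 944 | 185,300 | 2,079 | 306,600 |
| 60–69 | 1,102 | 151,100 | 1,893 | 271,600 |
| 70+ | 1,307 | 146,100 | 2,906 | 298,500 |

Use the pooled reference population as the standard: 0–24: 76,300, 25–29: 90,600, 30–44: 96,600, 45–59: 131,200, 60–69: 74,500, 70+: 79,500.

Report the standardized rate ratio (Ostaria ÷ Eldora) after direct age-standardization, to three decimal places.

Age-specific rates per 100,000 for Ostaria: 40.53, 237.95, 451.80, 509.44, 729.32, 894.59.
For Eldora: 39.65, 232.13, 355.21, 678.08, 696.98, 973.53.
Standard total = 548,700; weights = 0.1391, 0.1651, 0.1761, 0.2391, 0.1358, 0.1449.
Ostaria: 0.1391×40.53 + 0.1651×237.95 + 0.1761×451.80 + 0.2391×509.44 + 0.1358×729.32 + 0.1449×894.59 = 474.9177 per 100,000.
Eldora: 0.1391×39.65 + 0.1651×232.13 + 0.1761×355.21 + 0.2391×678.08 + 0.1358×696.98 + 0.1449×973.53 = 504.2011 per 100,000.
Ratio = 474.9177 ÷ 504.2011 = 0.94192.

0.942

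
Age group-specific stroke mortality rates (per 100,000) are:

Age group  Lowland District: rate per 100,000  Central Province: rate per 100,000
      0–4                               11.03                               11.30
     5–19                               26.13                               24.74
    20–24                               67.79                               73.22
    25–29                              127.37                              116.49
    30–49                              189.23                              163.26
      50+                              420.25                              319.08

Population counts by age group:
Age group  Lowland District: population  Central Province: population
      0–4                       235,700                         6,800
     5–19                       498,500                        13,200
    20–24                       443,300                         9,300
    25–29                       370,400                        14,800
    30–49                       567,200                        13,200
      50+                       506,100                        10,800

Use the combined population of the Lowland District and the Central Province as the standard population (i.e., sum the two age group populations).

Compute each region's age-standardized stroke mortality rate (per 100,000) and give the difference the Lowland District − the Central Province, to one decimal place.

25.9

Combined standard total = 2,689,300; weights = 0.0902, 0.1903, 0.1683, 0.1432, 0.2158, 0.1922.
The Lowland District: 0.0902×11.03 + 0.1903×26.13 + 0.1683×67.79 + 0.1432×127.37 + 0.2158×189.23 + 0.1922×420.25 = 157.2329 per 100,000.
The Central Province: 0.0902×11.30 + 0.1903×24.74 + 0.1683×73.22 + 0.1432×116.49 + 0.2158×163.26 + 0.1922×319.08 = 131.2980 per 100,000.
Difference = 157.2329 − 131.2980 = 25.9350.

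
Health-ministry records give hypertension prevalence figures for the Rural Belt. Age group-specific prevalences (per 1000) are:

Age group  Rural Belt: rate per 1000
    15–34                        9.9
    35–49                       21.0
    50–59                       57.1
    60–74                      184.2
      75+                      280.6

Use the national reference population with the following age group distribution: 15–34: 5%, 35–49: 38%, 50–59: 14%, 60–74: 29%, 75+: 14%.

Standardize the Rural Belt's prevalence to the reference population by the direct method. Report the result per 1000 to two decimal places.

109.17

Standard weights: 0.05, 0.38, 0.14, 0.29, 0.14.
Standardized rate: 0.0500×9.9 + 0.3800×21.0 + 0.1400×57.1 + 0.2900×184.2 + 0.1400×280.6 = 109.1710 per 1000.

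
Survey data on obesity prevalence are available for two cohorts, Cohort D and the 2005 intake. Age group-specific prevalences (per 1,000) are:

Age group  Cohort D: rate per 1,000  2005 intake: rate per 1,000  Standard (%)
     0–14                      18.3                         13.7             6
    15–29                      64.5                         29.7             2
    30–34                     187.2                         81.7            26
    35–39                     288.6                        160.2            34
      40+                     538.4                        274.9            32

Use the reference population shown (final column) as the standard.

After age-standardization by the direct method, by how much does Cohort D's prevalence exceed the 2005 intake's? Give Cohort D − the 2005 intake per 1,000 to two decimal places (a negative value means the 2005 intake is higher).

Standard weights: 0.06, 0.02, 0.26, 0.34, 0.32.
Cohort D: 0.0600×18.3 + 0.0200×64.5 + 0.2600×187.2 + 0.3400×288.6 + 0.3200×538.4 = 321.4720 per 1,000.
The 2005 intake: 0.0600×13.7 + 0.0200×29.7 + 0.2600×81.7 + 0.3400×160.2 + 0.3200×274.9 = 165.0940 per 1,000.
Difference = 321.4720 − 165.0940 = 156.3780.

156.38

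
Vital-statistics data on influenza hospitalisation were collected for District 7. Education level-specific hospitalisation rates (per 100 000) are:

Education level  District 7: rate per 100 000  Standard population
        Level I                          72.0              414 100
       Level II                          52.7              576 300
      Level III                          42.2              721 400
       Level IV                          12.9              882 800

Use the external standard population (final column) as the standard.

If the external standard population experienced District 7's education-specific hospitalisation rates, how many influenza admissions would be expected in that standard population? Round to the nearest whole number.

Expected influenza admissions = Σ (standard pop × education-specific rate ÷ 100 000)
= 414 100×72.0/100 000 + 576 300×52.7/100 000 + 721 400×42.2/100 000 + 882 800×12.9/100 000
= 298.15 + 303.71 + 304.43 + 113.88 = 1020.17.

1020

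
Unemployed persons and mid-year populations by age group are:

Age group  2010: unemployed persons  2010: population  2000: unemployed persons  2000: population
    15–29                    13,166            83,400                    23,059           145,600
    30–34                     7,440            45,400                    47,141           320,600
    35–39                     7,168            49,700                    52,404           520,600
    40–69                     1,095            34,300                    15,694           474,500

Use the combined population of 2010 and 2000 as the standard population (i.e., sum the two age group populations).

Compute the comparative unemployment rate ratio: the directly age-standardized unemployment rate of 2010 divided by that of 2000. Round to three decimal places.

Age-specific rates per 1,000 for 2010: 157.866, 163.877, 144.225, 31.924.
For 2000: 158.372, 147.040, 100.661, 33.075.
Combined standard total = 1,674,100; weights = 0.1368, 0.2186, 0.3407, 0.3039.
2010: 0.1368×157.866 + 0.2186×163.877 + 0.3407×144.225 + 0.3039×31.924 = 116.2564 per 1,000.
2000: 0.1368×158.372 + 0.2186×147.040 + 0.3407×100.661 + 0.3039×33.075 = 98.1537 per 1,000.
Ratio = 116.2564 ÷ 98.1537 = 1.18443.

1.184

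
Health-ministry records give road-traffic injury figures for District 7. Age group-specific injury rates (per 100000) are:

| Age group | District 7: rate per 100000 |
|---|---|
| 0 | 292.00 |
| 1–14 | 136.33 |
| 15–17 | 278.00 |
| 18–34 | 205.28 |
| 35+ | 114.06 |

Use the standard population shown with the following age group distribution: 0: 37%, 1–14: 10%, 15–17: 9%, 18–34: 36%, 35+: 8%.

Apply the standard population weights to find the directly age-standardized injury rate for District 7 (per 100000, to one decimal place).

Standard weights: 0.37, 0.10, 0.09, 0.36, 0.08.
Standardized rate: 0.3700×292.00 + 0.1000×136.33 + 0.0900×278.00 + 0.3600×205.28 + 0.0800×114.06 = 229.7186 per 100000.

229.7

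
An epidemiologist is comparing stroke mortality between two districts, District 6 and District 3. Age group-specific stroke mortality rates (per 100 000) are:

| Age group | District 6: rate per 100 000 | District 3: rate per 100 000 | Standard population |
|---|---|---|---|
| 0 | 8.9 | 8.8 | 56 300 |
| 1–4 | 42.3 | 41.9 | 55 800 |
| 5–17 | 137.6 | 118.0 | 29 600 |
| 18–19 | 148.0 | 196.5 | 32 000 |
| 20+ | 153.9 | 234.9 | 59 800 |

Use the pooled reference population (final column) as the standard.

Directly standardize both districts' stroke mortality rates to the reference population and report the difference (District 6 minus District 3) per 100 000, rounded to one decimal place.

Standard total = 233 500; weights = 0.2411, 0.2390, 0.1268, 0.1370, 0.2561.
District 6: 0.2411×8.9 + 0.2390×42.3 + 0.1268×137.6 + 0.1370×148.0 + 0.2561×153.9 = 89.3944 per 100 000.
District 3: 0.2411×8.8 + 0.2390×41.9 + 0.1268×118.0 + 0.1370×196.5 + 0.2561×234.9 = 114.1811 per 100 000.
Difference = 89.3944 − 114.1811 = -24.7867.

-24.8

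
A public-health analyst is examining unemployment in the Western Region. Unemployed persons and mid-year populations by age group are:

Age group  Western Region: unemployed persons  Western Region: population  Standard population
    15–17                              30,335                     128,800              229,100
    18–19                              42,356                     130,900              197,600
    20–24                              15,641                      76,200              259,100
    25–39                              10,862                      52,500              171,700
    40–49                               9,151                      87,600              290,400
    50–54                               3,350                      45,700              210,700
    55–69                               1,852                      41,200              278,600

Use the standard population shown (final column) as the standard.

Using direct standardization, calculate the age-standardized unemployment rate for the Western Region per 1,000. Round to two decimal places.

161.81

Age-specific rates per 1,000 for the Western Region: 235.520, 323.575, 205.262, 206.895, 104.463, 73.304, 44.951.
Standard total = 1,637,200; weights = 0.1399, 0.1207, 0.1583, 0.1049, 0.1774, 0.1287, 0.1702.
Standardized rate: 0.1399×235.520 + 0.1207×323.575 + 0.1583×205.262 + 0.1049×206.895 + 0.1774×104.463 + 0.1287×73.304 + 0.1702×44.951 = 161.8058 per 1,000.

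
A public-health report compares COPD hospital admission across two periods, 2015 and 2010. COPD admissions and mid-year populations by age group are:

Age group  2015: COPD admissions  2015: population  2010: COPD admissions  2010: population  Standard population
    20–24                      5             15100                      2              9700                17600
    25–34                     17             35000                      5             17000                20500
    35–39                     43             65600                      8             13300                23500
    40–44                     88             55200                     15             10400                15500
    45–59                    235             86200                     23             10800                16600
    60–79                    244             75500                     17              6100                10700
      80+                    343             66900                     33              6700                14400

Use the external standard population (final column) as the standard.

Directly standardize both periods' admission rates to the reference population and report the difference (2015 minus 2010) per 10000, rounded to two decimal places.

Age-specific rates per 10000 for 2015: 3.31, 4.86, 6.55, 15.94, 27.26, 32.32, 51.27.
For 2010: 2.06, 2.94, 6.02, 14.42, 21.30, 27.87, 49.25.
Standard total = 118800; weights = 0.1481, 0.1726, 0.1978, 0.1305, 0.1397, 0.0901, 0.1212.
2015: 0.1481×3.31 + 0.1726×4.86 + 0.1978×6.55 + 0.1305×15.94 + 0.1397×27.26 + 0.0901×32.32 + 0.1212×51.27 = 17.6401 per 10000.
2010: 0.1481×2.06 + 0.1726×2.94 + 0.1978×6.02 + 0.1305×14.42 + 0.1397×21.30 + 0.0901×27.87 + 0.1212×49.25 = 15.3406 per 10000.
Difference = 17.6401 − 15.3406 = 2.2995.

2.30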